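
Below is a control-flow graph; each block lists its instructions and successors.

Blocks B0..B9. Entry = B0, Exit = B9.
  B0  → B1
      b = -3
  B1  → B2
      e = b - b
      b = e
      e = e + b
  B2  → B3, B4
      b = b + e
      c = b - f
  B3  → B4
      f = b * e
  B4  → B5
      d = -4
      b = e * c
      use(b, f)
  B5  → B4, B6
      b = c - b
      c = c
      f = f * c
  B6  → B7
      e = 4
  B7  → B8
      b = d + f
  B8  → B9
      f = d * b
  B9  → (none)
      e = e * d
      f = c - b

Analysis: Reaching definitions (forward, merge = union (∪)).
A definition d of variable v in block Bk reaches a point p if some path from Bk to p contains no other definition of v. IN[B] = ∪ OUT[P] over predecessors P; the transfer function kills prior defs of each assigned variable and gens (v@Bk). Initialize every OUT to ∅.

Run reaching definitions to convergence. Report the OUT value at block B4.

Per-block solution:
  B0:   IN={}   OUT={b@B0}
  B1:   IN={b@B0}   OUT={b@B1, e@B1}
  B2:   IN={b@B1, e@B1}   OUT={b@B2, c@B2, e@B1}
  B3:   IN={b@B2, c@B2, e@B1}   OUT={b@B2, c@B2, e@B1, f@B3}
  B4:   IN={b@B2, b@B5, c@B2, c@B5, d@B4, e@B1, f@B3, f@B5}   OUT={b@B4, c@B2, c@B5, d@B4, e@B1, f@B3, f@B5}
  B5:   IN={b@B4, c@B2, c@B5, d@B4, e@B1, f@B3, f@B5}   OUT={b@B5, c@B5, d@B4, e@B1, f@B5}
  B6:   IN={b@B5, c@B5, d@B4, e@B1, f@B5}   OUT={b@B5, c@B5, d@B4, e@B6, f@B5}
  B7:   IN={b@B5, c@B5, d@B4, e@B6, f@B5}   OUT={b@B7, c@B5, d@B4, e@B6, f@B5}
  B8:   IN={b@B7, c@B5, d@B4, e@B6, f@B5}   OUT={b@B7, c@B5, d@B4, e@B6, f@B8}
  B9:   IN={b@B7, c@B5, d@B4, e@B6, f@B8}   OUT={b@B7, c@B5, d@B4, e@B9, f@B9}

Merge at B4: IN[B4] = OUT[B2] ⊔ OUT[B3] ⊔ OUT[B5] = {b@B2, b@B5, c@B2, c@B5, d@B4, e@B1, f@B3, f@B5}
Applying B4's transfer function to that IN value gives OUT[B4] (row B4 above).

Answer: {b@B4, c@B2, c@B5, d@B4, e@B1, f@B3, f@B5}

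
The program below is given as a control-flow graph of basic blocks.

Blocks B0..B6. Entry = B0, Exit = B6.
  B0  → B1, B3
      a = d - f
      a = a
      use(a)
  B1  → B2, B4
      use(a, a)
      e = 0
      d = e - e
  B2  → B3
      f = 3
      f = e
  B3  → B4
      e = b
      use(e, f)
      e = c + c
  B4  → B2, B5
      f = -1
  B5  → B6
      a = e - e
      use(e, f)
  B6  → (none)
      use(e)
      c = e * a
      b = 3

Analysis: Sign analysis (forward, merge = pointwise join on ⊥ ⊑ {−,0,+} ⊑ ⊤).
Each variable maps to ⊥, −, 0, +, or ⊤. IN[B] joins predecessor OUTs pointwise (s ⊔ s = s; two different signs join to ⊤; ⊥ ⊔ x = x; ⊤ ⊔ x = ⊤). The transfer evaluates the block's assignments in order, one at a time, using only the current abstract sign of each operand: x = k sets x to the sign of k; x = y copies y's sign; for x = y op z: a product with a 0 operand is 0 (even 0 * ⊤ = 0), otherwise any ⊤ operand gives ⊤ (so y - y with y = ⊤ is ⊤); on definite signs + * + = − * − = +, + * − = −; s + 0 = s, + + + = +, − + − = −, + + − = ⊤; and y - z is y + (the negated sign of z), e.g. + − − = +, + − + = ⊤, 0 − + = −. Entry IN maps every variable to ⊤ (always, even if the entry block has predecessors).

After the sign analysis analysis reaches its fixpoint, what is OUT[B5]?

Answer: {a: ⊤, b: ⊤, c: ⊤, d: ⊤, e: ⊤, f: -}

Trace:
Fixpoint table:
  B0:  IN=(all ⊤)  OUT=(all ⊤)
  B1:  IN=(all ⊤)  OUT={d:0, e:0; rest ⊤}
  B2:  IN=(all ⊤)  OUT=(all ⊤)
  B3:  IN=(all ⊤)  OUT=(all ⊤)
  B4:  IN=(all ⊤)  OUT={f:-; rest ⊤}
  B5:  IN={f:-; rest ⊤}  OUT={f:-; rest ⊤}
  B6:  IN={f:-; rest ⊤}  OUT={b:+, f:-; rest ⊤}

Merge at B5: IN[B5] = OUT[B4] = {a: ⊤, b: ⊤, c: ⊤, d: ⊤, e: ⊤, f: -}
Applying B5's transfer function to that IN value gives OUT[B5] (row B5 above).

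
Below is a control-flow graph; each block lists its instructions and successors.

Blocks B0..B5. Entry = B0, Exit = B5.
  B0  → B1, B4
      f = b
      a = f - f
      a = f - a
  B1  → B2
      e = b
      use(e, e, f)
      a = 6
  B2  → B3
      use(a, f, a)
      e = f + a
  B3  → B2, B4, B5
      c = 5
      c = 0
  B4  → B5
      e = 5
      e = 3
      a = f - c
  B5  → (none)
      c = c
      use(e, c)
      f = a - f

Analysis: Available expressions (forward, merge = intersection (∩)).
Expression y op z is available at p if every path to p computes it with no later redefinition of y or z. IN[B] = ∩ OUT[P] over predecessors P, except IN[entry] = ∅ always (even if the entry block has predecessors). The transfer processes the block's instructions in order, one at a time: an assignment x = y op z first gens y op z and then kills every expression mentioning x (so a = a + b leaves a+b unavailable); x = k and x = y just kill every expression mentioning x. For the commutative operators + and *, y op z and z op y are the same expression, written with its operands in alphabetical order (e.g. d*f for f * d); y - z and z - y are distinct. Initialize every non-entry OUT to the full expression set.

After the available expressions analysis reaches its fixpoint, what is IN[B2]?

Answer: {f-f}

Trace:
Fixpoint table:
  B0:   IN={}   OUT={f-f}
  B1:   IN={f-f}   OUT={f-f}
  B2:   IN={f-f}   OUT={a+f, f-f}
  B3:   IN={a+f, f-f}   OUT={a+f, f-f}
  B4:   IN={f-f}   OUT={f-c, f-f}
  B5:   IN={f-f}   OUT={}

Merge at B2: IN[B2] = OUT[B1] ∩ OUT[B3] = {f-f}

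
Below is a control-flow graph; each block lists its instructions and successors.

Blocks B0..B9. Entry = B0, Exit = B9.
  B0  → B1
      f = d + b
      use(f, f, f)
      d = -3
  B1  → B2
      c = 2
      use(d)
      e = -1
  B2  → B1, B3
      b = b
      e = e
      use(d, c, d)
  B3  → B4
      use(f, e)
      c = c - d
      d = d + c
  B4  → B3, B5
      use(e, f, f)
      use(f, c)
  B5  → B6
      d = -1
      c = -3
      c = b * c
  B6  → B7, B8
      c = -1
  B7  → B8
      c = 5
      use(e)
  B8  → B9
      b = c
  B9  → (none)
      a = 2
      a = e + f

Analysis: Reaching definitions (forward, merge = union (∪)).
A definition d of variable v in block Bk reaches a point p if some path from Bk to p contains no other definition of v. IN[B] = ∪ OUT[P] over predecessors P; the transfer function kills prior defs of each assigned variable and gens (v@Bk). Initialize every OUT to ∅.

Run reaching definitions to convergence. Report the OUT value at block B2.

Per-block solution:
  B0:   IN={}   OUT={d@B0, f@B0}
  B1:   IN={b@B2, c@B1, d@B0, e@B2, f@B0}   OUT={b@B2, c@B1, d@B0, e@B1, f@B0}
  B2:   IN={b@B2, c@B1, d@B0, e@B1, f@B0}   OUT={b@B2, c@B1, d@B0, e@B2, f@B0}
  B3:   IN={b@B2, c@B1, c@B3, d@B0, d@B3, e@B2, f@B0}   OUT={b@B2, c@B3, d@B3, e@B2, f@B0}
  B4:   IN={b@B2, c@B3, d@B3, e@B2, f@B0}   OUT={b@B2, c@B3, d@B3, e@B2, f@B0}
  B5:   IN={b@B2, c@B3, d@B3, e@B2, f@B0}   OUT={b@B2, c@B5, d@B5, e@B2, f@B0}
  B6:   IN={b@B2, c@B5, d@B5, e@B2, f@B0}   OUT={b@B2, c@B6, d@B5, e@B2, f@B0}
  B7:   IN={b@B2, c@B6, d@B5, e@B2, f@B0}   OUT={b@B2, c@B7, d@B5, e@B2, f@B0}
  B8:   IN={b@B2, c@B6, c@B7, d@B5, e@B2, f@B0}   OUT={b@B8, c@B6, c@B7, d@B5, e@B2, f@B0}
  B9:   IN={b@B8, c@B6, c@B7, d@B5, e@B2, f@B0}   OUT={a@B9, b@B8, c@B6, c@B7, d@B5, e@B2, f@B0}

Merge at B2: IN[B2] = OUT[B1] = {b@B2, c@B1, d@B0, e@B1, f@B0}
Applying B2's transfer function to that IN value gives OUT[B2] (row B2 above).

Answer: {b@B2, c@B1, d@B0, e@B2, f@B0}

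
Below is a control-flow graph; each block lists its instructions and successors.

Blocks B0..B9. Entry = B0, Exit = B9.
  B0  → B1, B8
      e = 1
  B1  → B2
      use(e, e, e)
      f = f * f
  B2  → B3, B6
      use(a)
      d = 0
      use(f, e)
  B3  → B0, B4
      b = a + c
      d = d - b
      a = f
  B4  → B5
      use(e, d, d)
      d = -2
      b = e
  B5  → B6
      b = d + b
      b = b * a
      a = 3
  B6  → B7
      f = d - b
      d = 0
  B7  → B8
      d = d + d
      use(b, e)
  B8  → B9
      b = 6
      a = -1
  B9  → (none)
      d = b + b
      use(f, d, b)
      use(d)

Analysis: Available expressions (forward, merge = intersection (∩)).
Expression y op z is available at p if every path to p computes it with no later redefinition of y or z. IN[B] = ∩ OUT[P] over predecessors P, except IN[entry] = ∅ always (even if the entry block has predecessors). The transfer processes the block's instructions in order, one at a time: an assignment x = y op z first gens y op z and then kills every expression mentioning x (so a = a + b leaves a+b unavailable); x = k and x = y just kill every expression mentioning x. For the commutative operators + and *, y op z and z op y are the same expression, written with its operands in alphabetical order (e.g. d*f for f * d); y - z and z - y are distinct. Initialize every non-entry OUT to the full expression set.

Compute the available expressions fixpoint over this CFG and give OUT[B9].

Converged values:
  B0:   IN={}   OUT={}
  B1:   IN={}   OUT={}
  B2:   IN={}   OUT={}
  B3:   IN={}   OUT={}
  B4:   IN={}   OUT={}
  B5:   IN={}   OUT={}
  B6:   IN={}   OUT={}
  B7:   IN={}   OUT={}
  B8:   IN={}   OUT={}
  B9:   IN={}   OUT={b+b}

Merge at B9: IN[B9] = OUT[B8] = {}
Applying B9's transfer function to that IN value gives OUT[B9] (row B9 above).

Answer: {b+b}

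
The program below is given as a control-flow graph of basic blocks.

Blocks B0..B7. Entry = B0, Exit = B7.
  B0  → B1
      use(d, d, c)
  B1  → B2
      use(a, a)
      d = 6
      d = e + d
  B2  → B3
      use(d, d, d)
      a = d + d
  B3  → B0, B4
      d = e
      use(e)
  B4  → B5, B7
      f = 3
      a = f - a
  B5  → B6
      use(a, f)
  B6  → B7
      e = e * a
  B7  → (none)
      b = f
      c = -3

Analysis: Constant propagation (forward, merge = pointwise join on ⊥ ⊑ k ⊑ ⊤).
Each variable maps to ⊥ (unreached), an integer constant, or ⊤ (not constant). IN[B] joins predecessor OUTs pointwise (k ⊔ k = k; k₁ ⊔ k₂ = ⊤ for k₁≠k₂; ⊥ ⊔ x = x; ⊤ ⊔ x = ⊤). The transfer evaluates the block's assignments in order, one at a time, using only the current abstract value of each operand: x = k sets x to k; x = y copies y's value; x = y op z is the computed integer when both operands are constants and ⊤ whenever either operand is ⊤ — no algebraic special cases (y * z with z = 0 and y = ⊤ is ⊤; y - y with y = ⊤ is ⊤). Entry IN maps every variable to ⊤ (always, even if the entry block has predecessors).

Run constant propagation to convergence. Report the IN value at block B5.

Fixpoint table:
  B0:   IN=(all ⊤)   OUT=(all ⊤)
  B1:   IN=(all ⊤)   OUT=(all ⊤)
  B2:   IN=(all ⊤)   OUT=(all ⊤)
  B3:   IN=(all ⊤)   OUT=(all ⊤)
  B4:   IN=(all ⊤)   OUT={f:3; rest ⊤}
  B5:   IN={f:3; rest ⊤}   OUT={f:3; rest ⊤}
  B6:   IN={f:3; rest ⊤}   OUT={f:3; rest ⊤}
  B7:   IN={f:3; rest ⊤}   OUT={b:3, c:-3, f:3; rest ⊤}

Merge at B5: IN[B5] = OUT[B4] = {a: ⊤, b: ⊤, c: ⊤, d: ⊤, e: ⊤, f: 3}

Answer: {a: ⊤, b: ⊤, c: ⊤, d: ⊤, e: ⊤, f: 3}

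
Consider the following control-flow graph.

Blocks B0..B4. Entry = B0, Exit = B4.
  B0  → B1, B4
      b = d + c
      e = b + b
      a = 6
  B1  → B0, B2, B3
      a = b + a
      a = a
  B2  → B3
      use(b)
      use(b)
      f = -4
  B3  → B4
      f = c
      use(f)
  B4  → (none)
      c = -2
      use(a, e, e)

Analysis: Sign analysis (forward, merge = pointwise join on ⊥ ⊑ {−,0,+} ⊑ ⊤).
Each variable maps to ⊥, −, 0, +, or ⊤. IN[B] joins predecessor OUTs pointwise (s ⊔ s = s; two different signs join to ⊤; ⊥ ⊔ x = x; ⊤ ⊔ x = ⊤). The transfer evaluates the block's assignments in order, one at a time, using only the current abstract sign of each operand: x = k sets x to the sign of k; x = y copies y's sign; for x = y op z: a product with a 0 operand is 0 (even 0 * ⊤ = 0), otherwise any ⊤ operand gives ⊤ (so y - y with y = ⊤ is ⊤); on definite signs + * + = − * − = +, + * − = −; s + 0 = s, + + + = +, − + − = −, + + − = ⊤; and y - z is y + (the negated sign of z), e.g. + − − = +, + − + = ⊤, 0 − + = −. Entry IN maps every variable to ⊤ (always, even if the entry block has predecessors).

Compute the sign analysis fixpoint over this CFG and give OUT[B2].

Answer: {a: ⊤, b: ⊤, c: ⊤, d: ⊤, e: ⊤, f: -}

Working:
Converged values:
  B0:  IN=(all ⊤)  OUT={a:+; rest ⊤}
  B1:  IN={a:+; rest ⊤}  OUT=(all ⊤)
  B2:  IN=(all ⊤)  OUT={f:-; rest ⊤}
  B3:  IN=(all ⊤)  OUT=(all ⊤)
  B4:  IN=(all ⊤)  OUT={c:-; rest ⊤}

Merge at B2: IN[B2] = OUT[B1] = {a: ⊤, b: ⊤, c: ⊤, d: ⊤, e: ⊤, f: ⊤}
Applying B2's transfer function to that IN value gives OUT[B2] (row B2 above).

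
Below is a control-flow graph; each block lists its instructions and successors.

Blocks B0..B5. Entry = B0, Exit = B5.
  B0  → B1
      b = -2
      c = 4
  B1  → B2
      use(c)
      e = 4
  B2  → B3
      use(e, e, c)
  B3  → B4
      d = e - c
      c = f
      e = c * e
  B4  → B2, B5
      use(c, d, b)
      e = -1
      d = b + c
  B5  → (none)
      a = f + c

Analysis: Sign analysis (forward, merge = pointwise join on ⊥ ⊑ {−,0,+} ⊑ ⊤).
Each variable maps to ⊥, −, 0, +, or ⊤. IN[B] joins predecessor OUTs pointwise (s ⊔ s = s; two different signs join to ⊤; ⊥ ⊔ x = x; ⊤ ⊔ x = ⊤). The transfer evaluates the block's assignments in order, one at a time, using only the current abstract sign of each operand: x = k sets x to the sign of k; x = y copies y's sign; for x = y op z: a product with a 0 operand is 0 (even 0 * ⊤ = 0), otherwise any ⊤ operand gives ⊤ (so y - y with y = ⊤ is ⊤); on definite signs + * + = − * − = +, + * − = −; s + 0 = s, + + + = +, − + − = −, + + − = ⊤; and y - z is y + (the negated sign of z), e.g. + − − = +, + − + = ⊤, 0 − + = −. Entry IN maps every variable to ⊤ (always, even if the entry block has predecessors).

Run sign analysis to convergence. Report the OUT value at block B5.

Answer: {a: ⊤, b: -, c: ⊤, d: ⊤, e: -, f: ⊤}

Working:
Per-block solution:
  B0:   IN=(all ⊤)   OUT={b:-, c:+; rest ⊤}
  B1:   IN={b:-, c:+; rest ⊤}   OUT={b:-, c:+, e:+; rest ⊤}
  B2:   IN={b:-; rest ⊤}   OUT={b:-; rest ⊤}
  B3:   IN={b:-; rest ⊤}   OUT={b:-; rest ⊤}
  B4:   IN={b:-; rest ⊤}   OUT={b:-, e:-; rest ⊤}
  B5:   IN={b:-, e:-; rest ⊤}   OUT={b:-, e:-; rest ⊤}

Merge at B5: IN[B5] = OUT[B4] = {a: ⊤, b: -, c: ⊤, d: ⊤, e: -, f: ⊤}
Applying B5's transfer function to that IN value gives OUT[B5] (row B5 above).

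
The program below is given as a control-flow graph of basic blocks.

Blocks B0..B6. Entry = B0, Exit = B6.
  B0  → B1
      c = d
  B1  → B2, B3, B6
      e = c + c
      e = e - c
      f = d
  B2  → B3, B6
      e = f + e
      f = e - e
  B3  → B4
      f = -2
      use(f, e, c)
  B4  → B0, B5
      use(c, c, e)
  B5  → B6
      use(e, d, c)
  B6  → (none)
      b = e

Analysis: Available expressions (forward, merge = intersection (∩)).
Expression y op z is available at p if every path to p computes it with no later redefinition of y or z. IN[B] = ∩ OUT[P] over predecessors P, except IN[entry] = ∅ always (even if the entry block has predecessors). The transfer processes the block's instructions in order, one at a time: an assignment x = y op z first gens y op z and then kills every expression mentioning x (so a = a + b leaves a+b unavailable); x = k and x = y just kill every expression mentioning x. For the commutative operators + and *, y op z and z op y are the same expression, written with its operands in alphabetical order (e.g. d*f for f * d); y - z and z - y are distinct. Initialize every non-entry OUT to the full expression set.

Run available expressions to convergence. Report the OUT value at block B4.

Answer: {c+c}

Trace:
Converged values:
  B0: | IN={} | OUT={}
  B1: | IN={} | OUT={c+c}
  B2: | IN={c+c} | OUT={c+c, e-e}
  B3: | IN={c+c} | OUT={c+c}
  B4: | IN={c+c} | OUT={c+c}
  B5: | IN={c+c} | OUT={c+c}
  B6: | IN={c+c} | OUT={c+c}

Merge at B4: IN[B4] = OUT[B3] = {c+c}
Applying B4's transfer function to that IN value gives OUT[B4] (row B4 above).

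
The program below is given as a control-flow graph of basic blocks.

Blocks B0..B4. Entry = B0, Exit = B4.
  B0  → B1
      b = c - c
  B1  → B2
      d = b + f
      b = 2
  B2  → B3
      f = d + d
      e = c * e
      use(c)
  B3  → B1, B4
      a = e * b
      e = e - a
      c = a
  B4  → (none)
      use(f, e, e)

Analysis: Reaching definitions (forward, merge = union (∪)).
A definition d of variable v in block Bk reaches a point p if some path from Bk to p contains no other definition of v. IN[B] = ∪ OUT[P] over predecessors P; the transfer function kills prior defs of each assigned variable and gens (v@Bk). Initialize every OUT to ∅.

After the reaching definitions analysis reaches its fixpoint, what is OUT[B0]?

Answer: {b@B0}

Derivation:
Per-block solution:
  B0:  IN={}  OUT={b@B0}
  B1:  IN={a@B3, b@B0, b@B1, c@B3, d@B1, e@B3, f@B2}  OUT={a@B3, b@B1, c@B3, d@B1, e@B3, f@B2}
  B2:  IN={a@B3, b@B1, c@B3, d@B1, e@B3, f@B2}  OUT={a@B3, b@B1, c@B3, d@B1, e@B2, f@B2}
  B3:  IN={a@B3, b@B1, c@B3, d@B1, e@B2, f@B2}  OUT={a@B3, b@B1, c@B3, d@B1, e@B3, f@B2}
  B4:  IN={a@B3, b@B1, c@B3, d@B1, e@B3, f@B2}  OUT={a@B3, b@B1, c@B3, d@B1, e@B3, f@B2}

B0 is the boundary node: IN[B0] = {}
Applying B0's transfer function to that IN value gives OUT[B0] (row B0 above).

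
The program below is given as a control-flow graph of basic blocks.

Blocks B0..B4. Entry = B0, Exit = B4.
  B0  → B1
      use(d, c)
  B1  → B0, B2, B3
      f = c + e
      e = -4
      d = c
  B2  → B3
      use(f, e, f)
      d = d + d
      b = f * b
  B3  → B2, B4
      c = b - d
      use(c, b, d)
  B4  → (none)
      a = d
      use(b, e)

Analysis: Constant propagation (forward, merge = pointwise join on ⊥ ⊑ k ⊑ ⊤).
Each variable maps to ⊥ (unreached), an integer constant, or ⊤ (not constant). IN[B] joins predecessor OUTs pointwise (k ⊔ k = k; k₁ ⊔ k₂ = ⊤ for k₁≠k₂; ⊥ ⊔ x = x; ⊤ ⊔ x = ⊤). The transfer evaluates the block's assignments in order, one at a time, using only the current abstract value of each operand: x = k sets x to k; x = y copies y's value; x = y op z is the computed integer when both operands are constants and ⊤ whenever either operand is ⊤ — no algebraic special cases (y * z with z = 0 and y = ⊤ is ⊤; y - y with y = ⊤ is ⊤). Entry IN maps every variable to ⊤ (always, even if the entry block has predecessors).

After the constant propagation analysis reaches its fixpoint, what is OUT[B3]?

Answer: {a: ⊤, b: ⊤, c: ⊤, d: ⊤, e: -4, f: ⊤}

Derivation:
Per-block solution:
  B0:   IN=(all ⊤)   OUT=(all ⊤)
  B1:   IN=(all ⊤)   OUT={e:-4; rest ⊤}
  B2:   IN={e:-4; rest ⊤}   OUT={e:-4; rest ⊤}
  B3:   IN={e:-4; rest ⊤}   OUT={e:-4; rest ⊤}
  B4:   IN={e:-4; rest ⊤}   OUT={e:-4; rest ⊤}

Merge at B3: IN[B3] = OUT[B1] ⊔ OUT[B2] = {a: ⊤, b: ⊤, c: ⊤, d: ⊤, e: -4, f: ⊤}
Applying B3's transfer function to that IN value gives OUT[B3] (row B3 above).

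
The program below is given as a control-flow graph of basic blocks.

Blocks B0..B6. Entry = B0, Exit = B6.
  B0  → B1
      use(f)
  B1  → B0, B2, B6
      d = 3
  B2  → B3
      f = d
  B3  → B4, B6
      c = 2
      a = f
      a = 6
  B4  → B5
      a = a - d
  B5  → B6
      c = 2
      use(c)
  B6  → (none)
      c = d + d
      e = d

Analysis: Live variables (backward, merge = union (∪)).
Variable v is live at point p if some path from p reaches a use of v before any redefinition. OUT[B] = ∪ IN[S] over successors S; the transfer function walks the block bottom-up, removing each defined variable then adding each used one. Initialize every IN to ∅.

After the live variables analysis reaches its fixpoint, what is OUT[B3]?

Fixpoint table:
  B0:   IN={f}   OUT={f}
  B1:   IN={f}   OUT={d, f}
  B2:   IN={d}   OUT={d, f}
  B3:   IN={d, f}   OUT={a, d}
  B4:   IN={a, d}   OUT={d}
  B5:   IN={d}   OUT={d}
  B6:   IN={d}   OUT={}

Merge at B3: OUT[B3] = IN[B4] ⊔ IN[B6] = {a, d}

Answer: {a, d}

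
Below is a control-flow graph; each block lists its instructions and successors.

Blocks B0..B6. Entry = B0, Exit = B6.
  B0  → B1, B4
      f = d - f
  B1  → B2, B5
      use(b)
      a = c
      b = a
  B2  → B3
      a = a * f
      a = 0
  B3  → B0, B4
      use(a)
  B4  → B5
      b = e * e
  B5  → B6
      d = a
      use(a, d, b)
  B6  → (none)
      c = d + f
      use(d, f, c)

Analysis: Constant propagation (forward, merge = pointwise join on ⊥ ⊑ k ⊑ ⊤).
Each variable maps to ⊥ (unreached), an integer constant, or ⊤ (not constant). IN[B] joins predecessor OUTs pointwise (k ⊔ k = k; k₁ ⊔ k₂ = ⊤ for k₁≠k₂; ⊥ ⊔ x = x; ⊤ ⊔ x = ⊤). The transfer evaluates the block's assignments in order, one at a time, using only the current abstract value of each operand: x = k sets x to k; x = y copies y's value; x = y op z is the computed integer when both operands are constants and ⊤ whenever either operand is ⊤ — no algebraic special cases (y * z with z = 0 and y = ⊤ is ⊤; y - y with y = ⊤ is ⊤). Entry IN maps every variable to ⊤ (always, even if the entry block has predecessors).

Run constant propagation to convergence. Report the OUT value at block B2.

Answer: {a: 0, b: ⊤, c: ⊤, d: ⊤, e: ⊤, f: ⊤}

Trace:
Converged values:
  B0: | IN=(all ⊤) | OUT=(all ⊤)
  B1: | IN=(all ⊤) | OUT=(all ⊤)
  B2: | IN=(all ⊤) | OUT={a:0; rest ⊤}
  B3: | IN={a:0; rest ⊤} | OUT={a:0; rest ⊤}
  B4: | IN=(all ⊤) | OUT=(all ⊤)
  B5: | IN=(all ⊤) | OUT=(all ⊤)
  B6: | IN=(all ⊤) | OUT=(all ⊤)

Merge at B2: IN[B2] = OUT[B1] = {a: ⊤, b: ⊤, c: ⊤, d: ⊤, e: ⊤, f: ⊤}
Applying B2's transfer function to that IN value gives OUT[B2] (row B2 above).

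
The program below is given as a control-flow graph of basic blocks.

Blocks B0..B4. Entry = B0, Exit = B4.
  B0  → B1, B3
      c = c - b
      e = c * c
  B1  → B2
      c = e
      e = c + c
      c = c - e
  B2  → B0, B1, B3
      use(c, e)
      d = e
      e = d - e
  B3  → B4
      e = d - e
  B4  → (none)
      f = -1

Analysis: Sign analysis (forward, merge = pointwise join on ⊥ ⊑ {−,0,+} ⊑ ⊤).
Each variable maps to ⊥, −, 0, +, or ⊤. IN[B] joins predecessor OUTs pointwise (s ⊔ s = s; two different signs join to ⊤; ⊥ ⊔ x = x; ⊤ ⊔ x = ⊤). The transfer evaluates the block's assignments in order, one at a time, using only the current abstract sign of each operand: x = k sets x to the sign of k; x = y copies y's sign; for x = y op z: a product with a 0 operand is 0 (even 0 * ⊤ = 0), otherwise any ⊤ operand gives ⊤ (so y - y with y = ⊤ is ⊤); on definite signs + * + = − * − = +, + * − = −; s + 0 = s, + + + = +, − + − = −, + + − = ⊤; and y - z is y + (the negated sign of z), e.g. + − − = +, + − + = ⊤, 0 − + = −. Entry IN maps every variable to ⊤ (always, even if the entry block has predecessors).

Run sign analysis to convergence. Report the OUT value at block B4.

Answer: {a: ⊤, b: ⊤, c: ⊤, d: ⊤, e: ⊤, f: -}

Derivation:
Fixpoint table:
  B0:  IN=(all ⊤)  OUT=(all ⊤)
  B1:  IN=(all ⊤)  OUT=(all ⊤)
  B2:  IN=(all ⊤)  OUT=(all ⊤)
  B3:  IN=(all ⊤)  OUT=(all ⊤)
  B4:  IN=(all ⊤)  OUT={f:-; rest ⊤}

Merge at B4: IN[B4] = OUT[B3] = {a: ⊤, b: ⊤, c: ⊤, d: ⊤, e: ⊤, f: ⊤}
Applying B4's transfer function to that IN value gives OUT[B4] (row B4 above).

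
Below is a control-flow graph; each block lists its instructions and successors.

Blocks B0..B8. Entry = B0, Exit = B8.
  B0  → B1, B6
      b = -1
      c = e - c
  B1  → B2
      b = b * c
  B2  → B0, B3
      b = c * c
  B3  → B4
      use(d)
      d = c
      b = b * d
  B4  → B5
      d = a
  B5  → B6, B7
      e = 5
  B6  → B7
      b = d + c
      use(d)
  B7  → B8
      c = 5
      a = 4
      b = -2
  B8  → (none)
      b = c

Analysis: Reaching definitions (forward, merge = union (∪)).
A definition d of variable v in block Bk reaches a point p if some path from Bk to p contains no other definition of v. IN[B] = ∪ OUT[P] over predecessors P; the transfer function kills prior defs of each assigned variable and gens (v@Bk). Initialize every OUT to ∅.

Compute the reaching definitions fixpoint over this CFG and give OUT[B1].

Converged values:
  B0: | IN={b@B2, c@B0} | OUT={b@B0, c@B0}
  B1: | IN={b@B0, c@B0} | OUT={b@B1, c@B0}
  B2: | IN={b@B1, c@B0} | OUT={b@B2, c@B0}
  B3: | IN={b@B2, c@B0} | OUT={b@B3, c@B0, d@B3}
  B4: | IN={b@B3, c@B0, d@B3} | OUT={b@B3, c@B0, d@B4}
  B5: | IN={b@B3, c@B0, d@B4} | OUT={b@B3, c@B0, d@B4, e@B5}
  B6: | IN={b@B0, b@B3, c@B0, d@B4, e@B5} | OUT={b@B6, c@B0, d@B4, e@B5}
  B7: | IN={b@B3, b@B6, c@B0, d@B4, e@B5} | OUT={a@B7, b@B7, c@B7, d@B4, e@B5}
  B8: | IN={a@B7, b@B7, c@B7, d@B4, e@B5} | OUT={a@B7, b@B8, c@B7, d@B4, e@B5}

Merge at B1: IN[B1] = OUT[B0] = {b@B0, c@B0}
Applying B1's transfer function to that IN value gives OUT[B1] (row B1 above).

Answer: {b@B1, c@B0}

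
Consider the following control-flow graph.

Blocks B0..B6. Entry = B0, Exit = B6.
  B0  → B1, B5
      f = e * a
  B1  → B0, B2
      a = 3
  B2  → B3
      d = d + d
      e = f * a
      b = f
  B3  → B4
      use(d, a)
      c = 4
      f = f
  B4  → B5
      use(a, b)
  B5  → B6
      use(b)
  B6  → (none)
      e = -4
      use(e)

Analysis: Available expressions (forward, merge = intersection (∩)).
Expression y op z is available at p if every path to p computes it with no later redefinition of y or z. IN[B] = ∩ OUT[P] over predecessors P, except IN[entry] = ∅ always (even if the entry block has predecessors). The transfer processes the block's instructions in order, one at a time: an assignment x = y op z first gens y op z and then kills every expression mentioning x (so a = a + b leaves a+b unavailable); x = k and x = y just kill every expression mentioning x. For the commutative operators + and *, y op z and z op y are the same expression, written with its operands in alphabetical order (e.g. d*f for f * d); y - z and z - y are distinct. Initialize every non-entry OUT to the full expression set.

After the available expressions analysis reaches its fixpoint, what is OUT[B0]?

Fixpoint table:
  B0: | IN={} | OUT={a*e}
  B1: | IN={a*e} | OUT={}
  B2: | IN={} | OUT={a*f}
  B3: | IN={a*f} | OUT={}
  B4: | IN={} | OUT={}
  B5: | IN={} | OUT={}
  B6: | IN={} | OUT={}

Merge at B0 (entry node, so the boundary value {} is joined with the incoming edge(s)): IN[B0] = {} ∩ OUT[B1] = {}
Applying B0's transfer function to that IN value gives OUT[B0] (row B0 above).

Answer: {a*e}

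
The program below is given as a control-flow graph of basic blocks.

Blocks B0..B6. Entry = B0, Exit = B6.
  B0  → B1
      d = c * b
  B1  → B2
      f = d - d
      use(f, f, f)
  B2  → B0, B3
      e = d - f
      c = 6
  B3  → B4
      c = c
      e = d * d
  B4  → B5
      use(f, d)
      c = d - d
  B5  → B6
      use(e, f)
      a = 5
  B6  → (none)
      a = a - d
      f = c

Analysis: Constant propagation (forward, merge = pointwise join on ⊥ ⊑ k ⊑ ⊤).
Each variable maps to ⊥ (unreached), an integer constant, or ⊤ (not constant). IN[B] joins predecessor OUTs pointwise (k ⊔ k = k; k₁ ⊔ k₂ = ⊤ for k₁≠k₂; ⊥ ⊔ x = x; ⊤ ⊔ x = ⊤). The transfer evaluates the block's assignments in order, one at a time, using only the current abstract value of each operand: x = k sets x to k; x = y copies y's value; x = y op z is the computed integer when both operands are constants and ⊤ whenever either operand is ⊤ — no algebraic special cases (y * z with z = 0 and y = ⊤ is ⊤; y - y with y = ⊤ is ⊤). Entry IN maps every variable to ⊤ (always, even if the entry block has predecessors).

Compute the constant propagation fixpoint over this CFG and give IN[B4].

Answer: {a: ⊤, b: ⊤, c: 6, d: ⊤, e: ⊤, f: ⊤}

Trace:
Fixpoint table:
  B0:   IN=(all ⊤)   OUT=(all ⊤)
  B1:   IN=(all ⊤)   OUT=(all ⊤)
  B2:   IN=(all ⊤)   OUT={c:6; rest ⊤}
  B3:   IN={c:6; rest ⊤}   OUT={c:6; rest ⊤}
  B4:   IN={c:6; rest ⊤}   OUT=(all ⊤)
  B5:   IN=(all ⊤)   OUT={a:5; rest ⊤}
  B6:   IN={a:5; rest ⊤}   OUT=(all ⊤)

Merge at B4: IN[B4] = OUT[B3] = {a: ⊤, b: ⊤, c: 6, d: ⊤, e: ⊤, f: ⊤}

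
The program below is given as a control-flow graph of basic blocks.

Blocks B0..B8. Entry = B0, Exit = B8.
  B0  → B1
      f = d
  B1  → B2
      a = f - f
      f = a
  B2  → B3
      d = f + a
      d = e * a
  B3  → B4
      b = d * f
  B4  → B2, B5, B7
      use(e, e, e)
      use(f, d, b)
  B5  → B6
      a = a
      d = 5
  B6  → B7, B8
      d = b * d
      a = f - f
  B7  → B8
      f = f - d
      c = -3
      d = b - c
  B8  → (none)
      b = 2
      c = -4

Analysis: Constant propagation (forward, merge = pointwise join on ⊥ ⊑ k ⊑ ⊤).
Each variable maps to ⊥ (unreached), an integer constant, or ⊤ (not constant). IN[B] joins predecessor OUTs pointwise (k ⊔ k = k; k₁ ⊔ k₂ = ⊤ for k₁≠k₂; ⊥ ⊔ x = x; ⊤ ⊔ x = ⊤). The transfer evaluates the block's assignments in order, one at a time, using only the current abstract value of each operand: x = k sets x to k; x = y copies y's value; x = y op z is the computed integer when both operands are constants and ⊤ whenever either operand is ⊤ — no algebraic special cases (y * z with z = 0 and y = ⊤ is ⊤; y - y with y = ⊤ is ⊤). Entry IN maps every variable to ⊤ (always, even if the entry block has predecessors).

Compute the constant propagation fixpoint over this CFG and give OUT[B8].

Fixpoint table:
  B0:   IN=(all ⊤)   OUT=(all ⊤)
  B1:   IN=(all ⊤)   OUT=(all ⊤)
  B2:   IN=(all ⊤)   OUT=(all ⊤)
  B3:   IN=(all ⊤)   OUT=(all ⊤)
  B4:   IN=(all ⊤)   OUT=(all ⊤)
  B5:   IN=(all ⊤)   OUT={d:5; rest ⊤}
  B6:   IN={d:5; rest ⊤}   OUT=(all ⊤)
  B7:   IN=(all ⊤)   OUT={c:-3; rest ⊤}
  B8:   IN=(all ⊤)   OUT={b:2, c:-4; rest ⊤}

Merge at B8: IN[B8] = OUT[B6] ⊔ OUT[B7] = {a: ⊤, b: ⊤, c: ⊤, d: ⊤, e: ⊤, f: ⊤}
Applying B8's transfer function to that IN value gives OUT[B8] (row B8 above).

Answer: {a: ⊤, b: 2, c: -4, d: ⊤, e: ⊤, f: ⊤}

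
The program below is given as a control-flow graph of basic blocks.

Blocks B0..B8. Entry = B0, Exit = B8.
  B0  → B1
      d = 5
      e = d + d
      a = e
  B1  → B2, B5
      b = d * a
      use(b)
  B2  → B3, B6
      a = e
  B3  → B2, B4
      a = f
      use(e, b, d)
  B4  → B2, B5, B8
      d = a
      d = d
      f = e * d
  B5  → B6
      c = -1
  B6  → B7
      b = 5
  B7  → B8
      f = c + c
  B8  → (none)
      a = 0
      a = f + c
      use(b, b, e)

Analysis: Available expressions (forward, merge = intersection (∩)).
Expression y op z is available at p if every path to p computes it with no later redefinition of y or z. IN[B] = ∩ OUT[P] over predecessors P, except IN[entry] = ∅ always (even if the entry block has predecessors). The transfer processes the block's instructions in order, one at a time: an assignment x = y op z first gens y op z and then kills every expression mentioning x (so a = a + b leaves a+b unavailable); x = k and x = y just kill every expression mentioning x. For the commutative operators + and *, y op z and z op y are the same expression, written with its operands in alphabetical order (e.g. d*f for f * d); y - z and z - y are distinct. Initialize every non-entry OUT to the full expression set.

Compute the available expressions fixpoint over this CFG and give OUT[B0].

Fixpoint table:
  B0: | IN={} | OUT={d+d}
  B1: | IN={d+d} | OUT={a*d, d+d}
  B2: | IN={} | OUT={}
  B3: | IN={} | OUT={}
  B4: | IN={} | OUT={d*e}
  B5: | IN={} | OUT={}
  B6: | IN={} | OUT={}
  B7: | IN={} | OUT={c+c}
  B8: | IN={} | OUT={c+f}

B0 is the boundary node: IN[B0] = {}
Applying B0's transfer function to that IN value gives OUT[B0] (row B0 above).

Answer: {d+d}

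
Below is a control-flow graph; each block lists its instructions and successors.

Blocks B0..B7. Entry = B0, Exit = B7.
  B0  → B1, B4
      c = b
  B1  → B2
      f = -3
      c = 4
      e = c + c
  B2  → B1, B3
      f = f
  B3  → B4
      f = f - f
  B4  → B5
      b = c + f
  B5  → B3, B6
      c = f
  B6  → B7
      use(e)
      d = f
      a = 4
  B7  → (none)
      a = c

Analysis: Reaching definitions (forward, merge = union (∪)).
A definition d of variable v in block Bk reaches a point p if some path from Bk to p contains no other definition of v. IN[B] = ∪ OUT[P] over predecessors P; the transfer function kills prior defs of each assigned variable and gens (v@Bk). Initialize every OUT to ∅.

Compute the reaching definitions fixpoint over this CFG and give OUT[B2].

Converged values:
  B0:  IN={}  OUT={c@B0}
  B1:  IN={c@B0, c@B1, e@B1, f@B2}  OUT={c@B1, e@B1, f@B1}
  B2:  IN={c@B1, e@B1, f@B1}  OUT={c@B1, e@B1, f@B2}
  B3:  IN={b@B4, c@B1, c@B5, e@B1, f@B2, f@B3}  OUT={b@B4, c@B1, c@B5, e@B1, f@B3}
  B4:  IN={b@B4, c@B0, c@B1, c@B5, e@B1, f@B3}  OUT={b@B4, c@B0, c@B1, c@B5, e@B1, f@B3}
  B5:  IN={b@B4, c@B0, c@B1, c@B5, e@B1, f@B3}  OUT={b@B4, c@B5, e@B1, f@B3}
  B6:  IN={b@B4, c@B5, e@B1, f@B3}  OUT={a@B6, b@B4, c@B5, d@B6, e@B1, f@B3}
  B7:  IN={a@B6, b@B4, c@B5, d@B6, e@B1, f@B3}  OUT={a@B7, b@B4, c@B5, d@B6, e@B1, f@B3}

Merge at B2: IN[B2] = OUT[B1] = {c@B1, e@B1, f@B1}
Applying B2's transfer function to that IN value gives OUT[B2] (row B2 above).

Answer: {c@B1, e@B1, f@B2}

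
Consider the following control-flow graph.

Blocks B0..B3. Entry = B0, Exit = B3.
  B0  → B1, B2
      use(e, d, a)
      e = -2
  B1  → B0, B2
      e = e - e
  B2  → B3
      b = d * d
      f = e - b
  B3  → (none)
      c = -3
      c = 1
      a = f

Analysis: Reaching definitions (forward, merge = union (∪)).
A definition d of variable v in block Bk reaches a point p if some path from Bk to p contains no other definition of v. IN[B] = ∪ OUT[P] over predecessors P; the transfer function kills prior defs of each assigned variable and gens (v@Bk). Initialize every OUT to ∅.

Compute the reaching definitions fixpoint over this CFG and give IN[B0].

Answer: {e@B1}

Trace:
Converged values:
  B0:  IN={e@B1}  OUT={e@B0}
  B1:  IN={e@B0}  OUT={e@B1}
  B2:  IN={e@B0, e@B1}  OUT={b@B2, e@B0, e@B1, f@B2}
  B3:  IN={b@B2, e@B0, e@B1, f@B2}  OUT={a@B3, b@B2, c@B3, e@B0, e@B1, f@B2}

Merge at B0 (entry node, so the boundary value {} is joined with the incoming edge(s)): IN[B0] = {} ⊔ OUT[B1] = {e@B1}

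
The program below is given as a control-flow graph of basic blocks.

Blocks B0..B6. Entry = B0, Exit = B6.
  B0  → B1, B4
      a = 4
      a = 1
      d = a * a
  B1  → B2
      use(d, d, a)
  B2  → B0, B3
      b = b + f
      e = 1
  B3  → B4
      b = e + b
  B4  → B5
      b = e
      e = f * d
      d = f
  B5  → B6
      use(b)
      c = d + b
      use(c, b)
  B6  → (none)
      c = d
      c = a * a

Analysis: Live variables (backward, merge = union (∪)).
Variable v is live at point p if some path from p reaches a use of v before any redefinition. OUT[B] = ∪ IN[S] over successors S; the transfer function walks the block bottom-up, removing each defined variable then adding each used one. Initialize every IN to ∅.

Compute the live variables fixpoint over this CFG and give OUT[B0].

Answer: {a, b, d, e, f}

Trace:
Per-block solution:
  B0:  IN={b, e, f}  OUT={a, b, d, e, f}
  B1:  IN={a, b, d, f}  OUT={a, b, d, f}
  B2:  IN={a, b, d, f}  OUT={a, b, d, e, f}
  B3:  IN={a, b, d, e, f}  OUT={a, d, e, f}
  B4:  IN={a, d, e, f}  OUT={a, b, d}
  B5:  IN={a, b, d}  OUT={a, d}
  B6:  IN={a, d}  OUT={}

Merge at B0: OUT[B0] = IN[B1] ⊔ IN[B4] = {a, b, d, e, f}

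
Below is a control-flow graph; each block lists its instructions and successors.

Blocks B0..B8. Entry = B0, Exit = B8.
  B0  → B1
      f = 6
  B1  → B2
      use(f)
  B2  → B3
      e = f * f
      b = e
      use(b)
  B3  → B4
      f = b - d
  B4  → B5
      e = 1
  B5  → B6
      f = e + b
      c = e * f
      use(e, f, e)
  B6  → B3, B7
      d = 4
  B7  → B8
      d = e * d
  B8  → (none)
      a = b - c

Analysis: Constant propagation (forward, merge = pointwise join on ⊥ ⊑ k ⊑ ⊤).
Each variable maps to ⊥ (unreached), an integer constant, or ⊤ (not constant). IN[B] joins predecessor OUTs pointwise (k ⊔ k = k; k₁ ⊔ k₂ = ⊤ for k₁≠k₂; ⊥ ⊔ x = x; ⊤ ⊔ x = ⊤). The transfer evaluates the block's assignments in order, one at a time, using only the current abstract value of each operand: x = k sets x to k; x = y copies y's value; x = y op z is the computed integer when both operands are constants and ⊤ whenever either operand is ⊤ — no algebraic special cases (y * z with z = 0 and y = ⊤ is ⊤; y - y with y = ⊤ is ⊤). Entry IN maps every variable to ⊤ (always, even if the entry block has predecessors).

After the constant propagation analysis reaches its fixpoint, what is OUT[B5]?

Converged values:
  B0:   IN=(all ⊤)   OUT={f:6; rest ⊤}
  B1:   IN={f:6; rest ⊤}   OUT={f:6; rest ⊤}
  B2:   IN={f:6; rest ⊤}   OUT={b:36, e:36, f:6; rest ⊤}
  B3:   IN={b:36; rest ⊤}   OUT={b:36; rest ⊤}
  B4:   IN={b:36; rest ⊤}   OUT={b:36, e:1; rest ⊤}
  B5:   IN={b:36, e:1; rest ⊤}   OUT={b:36, c:37, e:1, f:37; rest ⊤}
  B6:   IN={b:36, c:37, e:1, f:37; rest ⊤}   OUT={b:36, c:37, d:4, e:1, f:37; rest ⊤}
  B7:   IN={b:36, c:37, d:4, e:1, f:37; rest ⊤}   OUT={b:36, c:37, d:4, e:1, f:37; rest ⊤}
  B8:   IN={b:36, c:37, d:4, e:1, f:37; rest ⊤}   OUT={a:-1, b:36, c:37, d:4, e:1, f:37; rest ⊤}

Merge at B5: IN[B5] = OUT[B4] = {a: ⊤, b: 36, c: ⊤, d: ⊤, e: 1, f: ⊤}
Applying B5's transfer function to that IN value gives OUT[B5] (row B5 above).

Answer: {a: ⊤, b: 36, c: 37, d: ⊤, e: 1, f: 37}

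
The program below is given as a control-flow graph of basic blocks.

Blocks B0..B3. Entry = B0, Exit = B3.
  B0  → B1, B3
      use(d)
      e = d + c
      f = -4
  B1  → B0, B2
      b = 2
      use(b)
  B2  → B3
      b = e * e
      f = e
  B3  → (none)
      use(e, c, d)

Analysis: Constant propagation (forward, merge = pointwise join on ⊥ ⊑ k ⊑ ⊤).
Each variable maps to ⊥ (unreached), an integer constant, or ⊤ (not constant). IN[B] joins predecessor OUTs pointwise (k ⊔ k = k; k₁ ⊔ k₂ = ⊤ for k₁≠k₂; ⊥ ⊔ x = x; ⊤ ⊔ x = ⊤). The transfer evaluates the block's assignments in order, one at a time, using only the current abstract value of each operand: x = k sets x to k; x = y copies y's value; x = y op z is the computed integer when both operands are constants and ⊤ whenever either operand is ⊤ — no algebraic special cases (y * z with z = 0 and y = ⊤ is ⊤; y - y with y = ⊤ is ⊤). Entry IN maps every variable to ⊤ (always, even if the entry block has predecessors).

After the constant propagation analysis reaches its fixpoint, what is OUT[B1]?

Fixpoint table:
  B0: | IN=(all ⊤) | OUT={f:-4; rest ⊤}
  B1: | IN={f:-4; rest ⊤} | OUT={b:2, f:-4; rest ⊤}
  B2: | IN={b:2, f:-4; rest ⊤} | OUT=(all ⊤)
  B3: | IN=(all ⊤) | OUT=(all ⊤)

Merge at B1: IN[B1] = OUT[B0] = {a: ⊤, b: ⊤, c: ⊤, d: ⊤, e: ⊤, f: -4}
Applying B1's transfer function to that IN value gives OUT[B1] (row B1 above).

Answer: {a: ⊤, b: 2, c: ⊤, d: ⊤, e: ⊤, f: -4}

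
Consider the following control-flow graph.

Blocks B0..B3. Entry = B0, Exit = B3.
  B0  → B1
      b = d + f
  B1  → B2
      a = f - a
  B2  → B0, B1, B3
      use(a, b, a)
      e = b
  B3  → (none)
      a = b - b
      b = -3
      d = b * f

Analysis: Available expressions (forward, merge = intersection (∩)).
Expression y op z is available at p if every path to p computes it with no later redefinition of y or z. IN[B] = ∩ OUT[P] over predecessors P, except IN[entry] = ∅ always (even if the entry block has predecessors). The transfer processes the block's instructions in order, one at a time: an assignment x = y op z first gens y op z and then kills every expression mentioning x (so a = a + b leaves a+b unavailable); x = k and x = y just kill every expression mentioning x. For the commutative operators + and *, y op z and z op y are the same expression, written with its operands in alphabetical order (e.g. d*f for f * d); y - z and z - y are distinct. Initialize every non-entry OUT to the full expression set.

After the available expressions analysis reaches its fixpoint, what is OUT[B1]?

Converged values:
  B0:   IN={}   OUT={d+f}
  B1:   IN={d+f}   OUT={d+f}
  B2:   IN={d+f}   OUT={d+f}
  B3:   IN={d+f}   OUT={b*f}

Merge at B1: IN[B1] = OUT[B0] ∩ OUT[B2] = {d+f}
Applying B1's transfer function to that IN value gives OUT[B1] (row B1 above).

Answer: {d+f}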